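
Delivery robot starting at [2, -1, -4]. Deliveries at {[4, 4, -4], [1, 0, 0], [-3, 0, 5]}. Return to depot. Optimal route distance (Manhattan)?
42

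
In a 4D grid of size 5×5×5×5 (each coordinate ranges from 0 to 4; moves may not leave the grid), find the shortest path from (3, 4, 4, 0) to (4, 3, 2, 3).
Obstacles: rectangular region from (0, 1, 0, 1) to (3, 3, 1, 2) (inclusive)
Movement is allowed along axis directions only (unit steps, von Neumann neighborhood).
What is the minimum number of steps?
7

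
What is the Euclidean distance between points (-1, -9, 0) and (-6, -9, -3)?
5.83095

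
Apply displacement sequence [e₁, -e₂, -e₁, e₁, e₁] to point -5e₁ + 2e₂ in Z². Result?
(-3, 1)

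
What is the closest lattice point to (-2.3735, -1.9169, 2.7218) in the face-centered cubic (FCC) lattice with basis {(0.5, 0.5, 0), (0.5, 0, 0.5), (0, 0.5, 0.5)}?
(-2.5, -2, 2.5)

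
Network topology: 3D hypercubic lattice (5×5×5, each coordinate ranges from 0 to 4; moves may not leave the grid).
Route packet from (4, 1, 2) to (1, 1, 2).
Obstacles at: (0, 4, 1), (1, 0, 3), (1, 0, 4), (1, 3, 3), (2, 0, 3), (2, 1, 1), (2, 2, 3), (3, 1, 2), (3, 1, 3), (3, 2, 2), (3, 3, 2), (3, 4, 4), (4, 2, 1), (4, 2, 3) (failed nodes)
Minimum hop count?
5
(one shortest path: (4, 1, 2) → (4, 0, 2) → (3, 0, 2) → (2, 0, 2) → (1, 0, 2) → (1, 1, 2))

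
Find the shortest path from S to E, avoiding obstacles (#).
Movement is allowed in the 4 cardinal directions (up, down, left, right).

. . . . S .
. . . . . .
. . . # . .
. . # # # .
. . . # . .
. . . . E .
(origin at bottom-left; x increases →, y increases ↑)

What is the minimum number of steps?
7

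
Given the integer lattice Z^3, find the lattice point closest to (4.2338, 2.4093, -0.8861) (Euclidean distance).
(4, 2, -1)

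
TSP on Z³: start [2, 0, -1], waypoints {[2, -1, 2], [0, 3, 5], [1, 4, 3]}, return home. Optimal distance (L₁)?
26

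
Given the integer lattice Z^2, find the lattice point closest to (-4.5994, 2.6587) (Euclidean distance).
(-5, 3)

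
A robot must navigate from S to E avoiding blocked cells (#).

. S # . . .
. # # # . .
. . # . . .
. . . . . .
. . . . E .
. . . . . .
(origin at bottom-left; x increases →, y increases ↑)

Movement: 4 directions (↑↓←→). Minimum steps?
9
(one shortest path: (1, 5) → (0, 5) → (0, 4) → (0, 3) → (1, 3) → (1, 2) → (2, 2) → (3, 2) → (4, 2) → (4, 1))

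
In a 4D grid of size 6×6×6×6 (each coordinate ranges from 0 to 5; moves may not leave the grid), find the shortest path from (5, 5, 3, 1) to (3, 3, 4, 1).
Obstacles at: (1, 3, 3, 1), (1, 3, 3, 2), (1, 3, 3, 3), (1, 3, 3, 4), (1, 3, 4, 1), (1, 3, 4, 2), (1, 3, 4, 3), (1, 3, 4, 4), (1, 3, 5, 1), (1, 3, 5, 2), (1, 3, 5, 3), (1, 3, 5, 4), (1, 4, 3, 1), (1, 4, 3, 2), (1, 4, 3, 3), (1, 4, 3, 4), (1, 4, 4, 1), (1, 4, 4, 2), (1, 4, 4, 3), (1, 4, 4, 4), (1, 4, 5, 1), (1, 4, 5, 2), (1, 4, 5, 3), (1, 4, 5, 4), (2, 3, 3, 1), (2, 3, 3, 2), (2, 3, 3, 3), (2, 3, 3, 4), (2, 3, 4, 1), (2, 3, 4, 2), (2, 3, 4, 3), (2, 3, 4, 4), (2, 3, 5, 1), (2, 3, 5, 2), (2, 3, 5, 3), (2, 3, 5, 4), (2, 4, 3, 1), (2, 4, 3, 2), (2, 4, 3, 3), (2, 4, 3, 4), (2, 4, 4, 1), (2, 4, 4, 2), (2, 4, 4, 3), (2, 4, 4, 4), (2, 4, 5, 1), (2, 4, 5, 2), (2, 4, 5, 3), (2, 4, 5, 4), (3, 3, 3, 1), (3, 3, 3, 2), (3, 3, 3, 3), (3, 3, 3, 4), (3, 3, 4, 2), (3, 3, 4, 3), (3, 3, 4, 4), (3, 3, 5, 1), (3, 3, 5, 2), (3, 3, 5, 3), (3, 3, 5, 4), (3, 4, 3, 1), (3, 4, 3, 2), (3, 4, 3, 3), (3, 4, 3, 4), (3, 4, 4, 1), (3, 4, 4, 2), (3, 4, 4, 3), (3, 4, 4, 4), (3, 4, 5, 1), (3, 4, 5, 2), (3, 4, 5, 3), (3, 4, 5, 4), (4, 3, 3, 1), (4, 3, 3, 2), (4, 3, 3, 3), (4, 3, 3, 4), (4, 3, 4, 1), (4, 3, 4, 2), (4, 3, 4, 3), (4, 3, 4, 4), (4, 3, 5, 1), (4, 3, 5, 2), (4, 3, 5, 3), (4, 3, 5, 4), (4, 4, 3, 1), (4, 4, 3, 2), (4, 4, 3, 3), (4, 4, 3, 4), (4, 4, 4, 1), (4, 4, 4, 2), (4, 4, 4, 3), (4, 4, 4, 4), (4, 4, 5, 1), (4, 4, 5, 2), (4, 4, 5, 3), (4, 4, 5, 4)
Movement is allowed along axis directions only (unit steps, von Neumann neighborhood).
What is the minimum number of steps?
7
(one shortest path: (5, 5, 3, 1) → (4, 5, 3, 1) → (3, 5, 3, 1) → (3, 5, 4, 1) → (3, 5, 4, 0) → (3, 4, 4, 0) → (3, 3, 4, 0) → (3, 3, 4, 1))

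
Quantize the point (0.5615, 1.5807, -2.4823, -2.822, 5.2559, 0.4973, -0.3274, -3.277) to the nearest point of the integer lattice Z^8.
(1, 2, -2, -3, 5, 0, 0, -3)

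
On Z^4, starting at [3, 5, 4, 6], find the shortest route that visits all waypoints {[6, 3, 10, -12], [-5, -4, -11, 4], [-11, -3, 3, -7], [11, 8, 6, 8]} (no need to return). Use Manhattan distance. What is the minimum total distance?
116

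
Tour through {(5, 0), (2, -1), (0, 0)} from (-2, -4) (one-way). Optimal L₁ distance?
13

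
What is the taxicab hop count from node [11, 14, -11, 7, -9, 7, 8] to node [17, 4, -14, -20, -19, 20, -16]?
93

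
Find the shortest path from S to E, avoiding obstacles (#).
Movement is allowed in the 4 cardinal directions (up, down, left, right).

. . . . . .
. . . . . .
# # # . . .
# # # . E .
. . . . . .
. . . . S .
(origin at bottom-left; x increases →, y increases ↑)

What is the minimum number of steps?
2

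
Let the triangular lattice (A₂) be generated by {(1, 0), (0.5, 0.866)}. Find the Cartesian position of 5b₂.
(2.5, 4.33)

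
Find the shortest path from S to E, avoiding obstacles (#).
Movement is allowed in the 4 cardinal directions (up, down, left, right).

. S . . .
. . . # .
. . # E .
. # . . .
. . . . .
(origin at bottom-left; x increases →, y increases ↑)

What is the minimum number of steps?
6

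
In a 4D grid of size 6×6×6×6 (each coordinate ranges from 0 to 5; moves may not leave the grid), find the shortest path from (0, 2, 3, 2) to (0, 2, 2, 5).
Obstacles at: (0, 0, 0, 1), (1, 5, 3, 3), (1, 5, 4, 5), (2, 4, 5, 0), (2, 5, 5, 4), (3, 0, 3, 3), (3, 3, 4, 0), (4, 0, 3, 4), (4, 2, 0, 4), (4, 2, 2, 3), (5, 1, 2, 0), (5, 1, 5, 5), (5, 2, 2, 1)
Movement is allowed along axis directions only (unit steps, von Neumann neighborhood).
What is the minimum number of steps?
4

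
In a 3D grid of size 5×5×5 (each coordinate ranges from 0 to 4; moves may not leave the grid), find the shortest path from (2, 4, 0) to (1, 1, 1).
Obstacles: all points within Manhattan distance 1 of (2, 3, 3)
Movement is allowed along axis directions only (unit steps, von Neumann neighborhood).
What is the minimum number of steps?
5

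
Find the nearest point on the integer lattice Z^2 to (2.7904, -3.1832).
(3, -3)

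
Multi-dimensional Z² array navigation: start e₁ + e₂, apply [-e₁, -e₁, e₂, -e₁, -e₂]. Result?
(-2, 1)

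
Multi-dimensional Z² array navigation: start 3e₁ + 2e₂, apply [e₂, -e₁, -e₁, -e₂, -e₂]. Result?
(1, 1)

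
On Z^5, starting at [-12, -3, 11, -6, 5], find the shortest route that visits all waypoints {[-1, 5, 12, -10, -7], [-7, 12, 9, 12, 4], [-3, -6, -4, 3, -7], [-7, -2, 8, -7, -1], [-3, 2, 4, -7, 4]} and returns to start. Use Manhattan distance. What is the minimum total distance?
198
(one optimal route: (-12, -3, 11, -6, 5) → (-7, 12, 9, 12, 4) → (-3, -6, -4, 3, -7) → (-1, 5, 12, -10, -7) → (-3, 2, 4, -7, 4) → (-7, -2, 8, -7, -1) → (-12, -3, 11, -6, 5))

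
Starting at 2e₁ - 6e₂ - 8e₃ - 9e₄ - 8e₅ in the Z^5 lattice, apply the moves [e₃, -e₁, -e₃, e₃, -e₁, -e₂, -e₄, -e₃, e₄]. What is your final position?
(0, -7, -8, -9, -8)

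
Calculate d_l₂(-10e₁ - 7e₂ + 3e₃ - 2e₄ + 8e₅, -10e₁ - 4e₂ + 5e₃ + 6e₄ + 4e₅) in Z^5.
9.64365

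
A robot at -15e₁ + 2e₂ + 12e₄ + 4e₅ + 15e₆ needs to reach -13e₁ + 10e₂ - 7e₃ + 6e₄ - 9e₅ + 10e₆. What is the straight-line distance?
18.6279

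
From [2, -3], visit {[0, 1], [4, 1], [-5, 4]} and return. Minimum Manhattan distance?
32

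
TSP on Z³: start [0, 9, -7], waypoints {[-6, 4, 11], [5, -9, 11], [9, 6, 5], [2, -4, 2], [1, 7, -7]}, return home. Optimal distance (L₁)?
112
(one optimal route: (0, 9, -7) → (9, 6, 5) → (-6, 4, 11) → (5, -9, 11) → (2, -4, 2) → (1, 7, -7) → (0, 9, -7))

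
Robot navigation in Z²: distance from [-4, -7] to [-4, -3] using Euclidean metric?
4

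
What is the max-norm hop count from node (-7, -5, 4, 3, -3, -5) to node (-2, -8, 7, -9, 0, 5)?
12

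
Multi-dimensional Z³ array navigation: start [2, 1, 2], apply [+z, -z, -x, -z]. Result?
(1, 1, 1)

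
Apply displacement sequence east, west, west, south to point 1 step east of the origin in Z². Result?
(0, -1)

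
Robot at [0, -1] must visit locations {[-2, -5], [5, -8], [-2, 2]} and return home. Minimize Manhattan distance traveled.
34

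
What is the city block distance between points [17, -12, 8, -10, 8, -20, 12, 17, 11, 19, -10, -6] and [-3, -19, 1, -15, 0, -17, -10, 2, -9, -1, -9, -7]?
129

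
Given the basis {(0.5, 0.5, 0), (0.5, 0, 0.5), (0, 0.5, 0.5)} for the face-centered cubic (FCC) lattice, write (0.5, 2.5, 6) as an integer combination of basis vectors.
-3b₁ + 4b₂ + 8b₃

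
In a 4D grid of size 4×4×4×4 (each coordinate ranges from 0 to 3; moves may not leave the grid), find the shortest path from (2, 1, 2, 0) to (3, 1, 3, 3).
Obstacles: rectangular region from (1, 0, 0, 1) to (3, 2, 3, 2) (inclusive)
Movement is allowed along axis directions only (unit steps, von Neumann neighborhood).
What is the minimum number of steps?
9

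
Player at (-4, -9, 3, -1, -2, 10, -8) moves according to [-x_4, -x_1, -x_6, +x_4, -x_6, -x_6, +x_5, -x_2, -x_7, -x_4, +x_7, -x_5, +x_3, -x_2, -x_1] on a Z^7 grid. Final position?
(-6, -11, 4, -2, -2, 7, -8)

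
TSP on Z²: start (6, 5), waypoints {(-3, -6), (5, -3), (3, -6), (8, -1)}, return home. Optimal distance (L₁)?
44
(one optimal route: (6, 5) → (-3, -6) → (3, -6) → (5, -3) → (8, -1) → (6, 5))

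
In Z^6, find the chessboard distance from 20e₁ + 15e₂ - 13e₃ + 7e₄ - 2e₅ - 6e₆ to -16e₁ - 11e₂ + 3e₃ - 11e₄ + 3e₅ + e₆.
36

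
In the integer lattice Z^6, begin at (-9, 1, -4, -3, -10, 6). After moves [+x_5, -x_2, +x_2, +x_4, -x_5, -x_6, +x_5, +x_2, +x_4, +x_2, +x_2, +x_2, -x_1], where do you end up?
(-10, 5, -4, -1, -9, 5)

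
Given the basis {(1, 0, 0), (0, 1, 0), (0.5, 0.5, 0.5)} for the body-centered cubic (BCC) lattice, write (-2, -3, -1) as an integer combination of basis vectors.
-b₁ - 2b₂ - 2b₃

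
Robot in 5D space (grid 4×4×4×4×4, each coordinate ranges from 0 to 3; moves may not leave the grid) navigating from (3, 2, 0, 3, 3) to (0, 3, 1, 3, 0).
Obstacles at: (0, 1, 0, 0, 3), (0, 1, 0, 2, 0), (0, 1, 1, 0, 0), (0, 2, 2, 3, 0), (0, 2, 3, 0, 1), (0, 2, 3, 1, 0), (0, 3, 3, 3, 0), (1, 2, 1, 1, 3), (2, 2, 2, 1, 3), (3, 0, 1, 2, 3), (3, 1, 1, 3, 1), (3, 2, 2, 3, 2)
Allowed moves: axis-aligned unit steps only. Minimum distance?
8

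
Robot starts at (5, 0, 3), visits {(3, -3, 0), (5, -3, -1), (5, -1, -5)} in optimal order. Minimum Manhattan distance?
17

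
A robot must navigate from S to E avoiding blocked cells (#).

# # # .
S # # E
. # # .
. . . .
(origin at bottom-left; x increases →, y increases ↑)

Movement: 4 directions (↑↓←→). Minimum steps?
7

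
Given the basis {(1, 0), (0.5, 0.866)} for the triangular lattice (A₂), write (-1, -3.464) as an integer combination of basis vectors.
b₁ - 4b₂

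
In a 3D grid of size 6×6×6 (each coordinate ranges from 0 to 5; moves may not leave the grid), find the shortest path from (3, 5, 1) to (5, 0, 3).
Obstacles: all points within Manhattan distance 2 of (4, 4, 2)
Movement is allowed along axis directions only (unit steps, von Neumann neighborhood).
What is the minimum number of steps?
11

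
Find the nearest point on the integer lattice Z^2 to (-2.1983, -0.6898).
(-2, -1)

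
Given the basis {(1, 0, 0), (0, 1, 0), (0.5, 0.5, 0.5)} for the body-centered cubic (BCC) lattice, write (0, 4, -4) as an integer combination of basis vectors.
4b₁ + 8b₂ - 8b₃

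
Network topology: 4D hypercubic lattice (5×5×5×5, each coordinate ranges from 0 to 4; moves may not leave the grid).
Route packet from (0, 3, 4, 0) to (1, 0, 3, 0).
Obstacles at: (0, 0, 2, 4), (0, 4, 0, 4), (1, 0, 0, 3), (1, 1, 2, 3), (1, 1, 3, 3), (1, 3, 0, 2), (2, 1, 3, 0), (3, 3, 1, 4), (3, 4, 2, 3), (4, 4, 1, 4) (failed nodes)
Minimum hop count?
5
(one shortest path: (0, 3, 4, 0) → (1, 3, 4, 0) → (1, 2, 4, 0) → (1, 1, 4, 0) → (1, 0, 4, 0) → (1, 0, 3, 0))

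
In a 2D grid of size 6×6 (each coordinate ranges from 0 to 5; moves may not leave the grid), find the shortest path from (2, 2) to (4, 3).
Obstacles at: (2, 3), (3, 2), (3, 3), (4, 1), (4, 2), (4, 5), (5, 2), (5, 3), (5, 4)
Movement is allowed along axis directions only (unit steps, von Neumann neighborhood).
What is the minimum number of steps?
7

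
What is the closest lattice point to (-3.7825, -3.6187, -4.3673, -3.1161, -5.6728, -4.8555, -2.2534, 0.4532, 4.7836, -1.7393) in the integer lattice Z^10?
(-4, -4, -4, -3, -6, -5, -2, 0, 5, -2)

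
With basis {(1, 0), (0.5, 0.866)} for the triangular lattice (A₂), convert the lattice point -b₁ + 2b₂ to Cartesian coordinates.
(0, 1.732)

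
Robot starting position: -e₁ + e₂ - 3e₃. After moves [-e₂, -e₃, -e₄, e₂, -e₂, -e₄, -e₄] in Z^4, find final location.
(-1, 0, -4, -3)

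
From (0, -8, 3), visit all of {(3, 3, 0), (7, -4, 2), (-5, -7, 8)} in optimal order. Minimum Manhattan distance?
45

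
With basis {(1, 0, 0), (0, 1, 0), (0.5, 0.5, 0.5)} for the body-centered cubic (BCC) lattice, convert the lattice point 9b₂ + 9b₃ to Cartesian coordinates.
(4.5, 13.5, 4.5)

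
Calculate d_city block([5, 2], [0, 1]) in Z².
6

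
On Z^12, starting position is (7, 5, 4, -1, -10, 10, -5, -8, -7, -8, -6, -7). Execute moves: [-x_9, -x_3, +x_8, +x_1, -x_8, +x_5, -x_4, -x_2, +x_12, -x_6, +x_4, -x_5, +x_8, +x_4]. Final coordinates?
(8, 4, 3, 0, -10, 9, -5, -7, -8, -8, -6, -6)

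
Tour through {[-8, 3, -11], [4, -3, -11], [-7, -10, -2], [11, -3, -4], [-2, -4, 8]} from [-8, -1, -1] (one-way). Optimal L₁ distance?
90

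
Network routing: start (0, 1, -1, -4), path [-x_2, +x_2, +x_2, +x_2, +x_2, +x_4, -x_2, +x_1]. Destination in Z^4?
(1, 3, -1, -3)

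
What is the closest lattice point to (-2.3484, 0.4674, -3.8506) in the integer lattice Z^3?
(-2, 0, -4)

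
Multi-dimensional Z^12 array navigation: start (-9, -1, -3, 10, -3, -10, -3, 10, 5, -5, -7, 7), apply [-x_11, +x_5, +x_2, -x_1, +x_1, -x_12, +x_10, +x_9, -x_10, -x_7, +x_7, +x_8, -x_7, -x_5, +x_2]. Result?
(-9, 1, -3, 10, -3, -10, -4, 11, 6, -5, -8, 6)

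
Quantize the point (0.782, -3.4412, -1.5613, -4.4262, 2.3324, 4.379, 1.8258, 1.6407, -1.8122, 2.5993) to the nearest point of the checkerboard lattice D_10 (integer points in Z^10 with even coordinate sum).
(1, -4, -2, -4, 2, 4, 2, 2, -2, 3)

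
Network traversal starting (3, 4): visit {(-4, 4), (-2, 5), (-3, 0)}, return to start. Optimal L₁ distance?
24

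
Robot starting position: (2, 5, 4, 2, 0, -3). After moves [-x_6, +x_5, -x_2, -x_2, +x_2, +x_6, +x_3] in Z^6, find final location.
(2, 4, 5, 2, 1, -3)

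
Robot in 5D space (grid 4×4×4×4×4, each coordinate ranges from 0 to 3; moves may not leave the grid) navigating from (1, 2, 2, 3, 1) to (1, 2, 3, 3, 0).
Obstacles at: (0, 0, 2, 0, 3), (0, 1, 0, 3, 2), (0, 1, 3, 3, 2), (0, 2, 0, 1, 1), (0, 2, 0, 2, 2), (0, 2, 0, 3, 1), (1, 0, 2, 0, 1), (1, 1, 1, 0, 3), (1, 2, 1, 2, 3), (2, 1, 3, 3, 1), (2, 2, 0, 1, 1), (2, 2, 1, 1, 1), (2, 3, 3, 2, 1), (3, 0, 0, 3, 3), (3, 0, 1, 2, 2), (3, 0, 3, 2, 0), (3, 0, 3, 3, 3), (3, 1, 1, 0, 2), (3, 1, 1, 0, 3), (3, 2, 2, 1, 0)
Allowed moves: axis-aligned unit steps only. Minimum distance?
2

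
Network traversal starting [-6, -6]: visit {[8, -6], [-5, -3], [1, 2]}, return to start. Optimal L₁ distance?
44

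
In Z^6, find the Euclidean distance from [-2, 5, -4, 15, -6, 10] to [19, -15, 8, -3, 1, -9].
41.4608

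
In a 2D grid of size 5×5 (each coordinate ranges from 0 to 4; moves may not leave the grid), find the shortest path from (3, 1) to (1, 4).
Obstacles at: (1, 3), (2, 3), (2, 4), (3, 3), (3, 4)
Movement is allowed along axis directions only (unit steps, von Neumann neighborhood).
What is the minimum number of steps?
7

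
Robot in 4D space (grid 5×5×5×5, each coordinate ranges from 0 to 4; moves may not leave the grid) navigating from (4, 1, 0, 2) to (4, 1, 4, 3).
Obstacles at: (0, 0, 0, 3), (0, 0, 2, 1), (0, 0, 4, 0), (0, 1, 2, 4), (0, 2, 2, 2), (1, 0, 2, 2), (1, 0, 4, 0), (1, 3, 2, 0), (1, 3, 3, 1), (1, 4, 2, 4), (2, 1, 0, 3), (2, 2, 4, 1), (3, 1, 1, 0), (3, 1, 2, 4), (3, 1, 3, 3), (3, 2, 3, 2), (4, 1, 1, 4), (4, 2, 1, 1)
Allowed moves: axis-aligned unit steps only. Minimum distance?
5
(one shortest path: (4, 1, 0, 2) → (4, 1, 1, 2) → (4, 1, 2, 2) → (4, 1, 3, 2) → (4, 1, 4, 2) → (4, 1, 4, 3))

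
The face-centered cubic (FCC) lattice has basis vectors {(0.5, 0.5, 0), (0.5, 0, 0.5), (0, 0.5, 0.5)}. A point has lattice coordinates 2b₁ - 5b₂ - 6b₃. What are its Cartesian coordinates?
(-1.5, -2, -5.5)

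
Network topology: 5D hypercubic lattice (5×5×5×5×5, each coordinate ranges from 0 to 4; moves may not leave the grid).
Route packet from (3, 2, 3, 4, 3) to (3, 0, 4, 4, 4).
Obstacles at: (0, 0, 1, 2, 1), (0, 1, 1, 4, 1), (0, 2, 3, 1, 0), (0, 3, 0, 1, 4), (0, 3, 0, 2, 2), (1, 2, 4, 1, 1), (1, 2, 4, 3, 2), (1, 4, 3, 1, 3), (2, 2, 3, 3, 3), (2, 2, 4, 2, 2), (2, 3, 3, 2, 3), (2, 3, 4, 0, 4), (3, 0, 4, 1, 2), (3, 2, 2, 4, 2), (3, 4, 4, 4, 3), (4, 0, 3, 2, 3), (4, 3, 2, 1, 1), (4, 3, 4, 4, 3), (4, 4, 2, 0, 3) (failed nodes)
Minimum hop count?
4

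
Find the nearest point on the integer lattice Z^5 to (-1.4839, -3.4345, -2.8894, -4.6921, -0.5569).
(-1, -3, -3, -5, -1)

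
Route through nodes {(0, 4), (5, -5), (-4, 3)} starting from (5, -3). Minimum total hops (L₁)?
21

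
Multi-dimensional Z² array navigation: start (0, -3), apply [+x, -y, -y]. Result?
(1, -5)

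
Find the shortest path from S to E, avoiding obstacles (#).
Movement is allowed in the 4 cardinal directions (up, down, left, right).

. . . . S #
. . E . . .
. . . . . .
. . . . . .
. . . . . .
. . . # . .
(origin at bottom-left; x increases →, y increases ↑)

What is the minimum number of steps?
3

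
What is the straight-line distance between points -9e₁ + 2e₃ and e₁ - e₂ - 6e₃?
12.8452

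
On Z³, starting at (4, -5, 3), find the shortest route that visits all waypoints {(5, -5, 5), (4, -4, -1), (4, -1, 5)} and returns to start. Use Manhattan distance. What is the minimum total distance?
22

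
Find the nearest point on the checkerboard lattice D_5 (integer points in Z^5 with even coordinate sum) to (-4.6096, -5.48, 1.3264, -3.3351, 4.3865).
(-5, -5, 1, -3, 4)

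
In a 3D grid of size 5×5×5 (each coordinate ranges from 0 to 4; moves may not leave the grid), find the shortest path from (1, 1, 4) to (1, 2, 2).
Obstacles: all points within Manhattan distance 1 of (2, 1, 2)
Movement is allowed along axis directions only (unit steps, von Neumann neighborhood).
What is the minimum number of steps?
3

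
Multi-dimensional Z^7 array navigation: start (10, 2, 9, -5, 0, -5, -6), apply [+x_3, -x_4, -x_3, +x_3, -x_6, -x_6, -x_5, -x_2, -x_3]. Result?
(10, 1, 9, -6, -1, -7, -6)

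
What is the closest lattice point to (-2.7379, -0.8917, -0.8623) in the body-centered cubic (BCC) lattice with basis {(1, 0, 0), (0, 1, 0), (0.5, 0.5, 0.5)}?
(-3, -1, -1)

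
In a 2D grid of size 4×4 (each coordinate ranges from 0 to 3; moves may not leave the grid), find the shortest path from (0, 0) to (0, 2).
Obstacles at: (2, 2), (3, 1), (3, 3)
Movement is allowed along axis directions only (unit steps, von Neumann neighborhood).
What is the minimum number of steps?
2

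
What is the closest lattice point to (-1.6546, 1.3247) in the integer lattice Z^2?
(-2, 1)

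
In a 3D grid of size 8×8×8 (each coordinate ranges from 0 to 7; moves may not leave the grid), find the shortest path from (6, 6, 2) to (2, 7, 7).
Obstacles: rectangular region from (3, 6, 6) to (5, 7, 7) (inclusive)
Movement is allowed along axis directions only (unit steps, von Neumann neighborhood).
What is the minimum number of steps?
10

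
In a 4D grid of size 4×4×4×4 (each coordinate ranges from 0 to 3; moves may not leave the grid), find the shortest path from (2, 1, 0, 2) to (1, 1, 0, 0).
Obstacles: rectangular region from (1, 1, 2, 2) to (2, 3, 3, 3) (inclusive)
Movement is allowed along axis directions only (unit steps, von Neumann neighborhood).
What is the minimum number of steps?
3
(one shortest path: (2, 1, 0, 2) → (1, 1, 0, 2) → (1, 1, 0, 1) → (1, 1, 0, 0))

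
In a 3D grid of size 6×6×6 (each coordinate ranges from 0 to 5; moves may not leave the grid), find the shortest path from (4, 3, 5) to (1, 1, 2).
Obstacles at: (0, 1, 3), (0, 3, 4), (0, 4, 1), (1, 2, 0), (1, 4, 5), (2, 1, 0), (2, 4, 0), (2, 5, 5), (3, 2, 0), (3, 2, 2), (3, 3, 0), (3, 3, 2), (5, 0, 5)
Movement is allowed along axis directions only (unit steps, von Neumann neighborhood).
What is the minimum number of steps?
8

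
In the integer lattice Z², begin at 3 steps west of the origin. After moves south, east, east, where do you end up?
(-1, -1)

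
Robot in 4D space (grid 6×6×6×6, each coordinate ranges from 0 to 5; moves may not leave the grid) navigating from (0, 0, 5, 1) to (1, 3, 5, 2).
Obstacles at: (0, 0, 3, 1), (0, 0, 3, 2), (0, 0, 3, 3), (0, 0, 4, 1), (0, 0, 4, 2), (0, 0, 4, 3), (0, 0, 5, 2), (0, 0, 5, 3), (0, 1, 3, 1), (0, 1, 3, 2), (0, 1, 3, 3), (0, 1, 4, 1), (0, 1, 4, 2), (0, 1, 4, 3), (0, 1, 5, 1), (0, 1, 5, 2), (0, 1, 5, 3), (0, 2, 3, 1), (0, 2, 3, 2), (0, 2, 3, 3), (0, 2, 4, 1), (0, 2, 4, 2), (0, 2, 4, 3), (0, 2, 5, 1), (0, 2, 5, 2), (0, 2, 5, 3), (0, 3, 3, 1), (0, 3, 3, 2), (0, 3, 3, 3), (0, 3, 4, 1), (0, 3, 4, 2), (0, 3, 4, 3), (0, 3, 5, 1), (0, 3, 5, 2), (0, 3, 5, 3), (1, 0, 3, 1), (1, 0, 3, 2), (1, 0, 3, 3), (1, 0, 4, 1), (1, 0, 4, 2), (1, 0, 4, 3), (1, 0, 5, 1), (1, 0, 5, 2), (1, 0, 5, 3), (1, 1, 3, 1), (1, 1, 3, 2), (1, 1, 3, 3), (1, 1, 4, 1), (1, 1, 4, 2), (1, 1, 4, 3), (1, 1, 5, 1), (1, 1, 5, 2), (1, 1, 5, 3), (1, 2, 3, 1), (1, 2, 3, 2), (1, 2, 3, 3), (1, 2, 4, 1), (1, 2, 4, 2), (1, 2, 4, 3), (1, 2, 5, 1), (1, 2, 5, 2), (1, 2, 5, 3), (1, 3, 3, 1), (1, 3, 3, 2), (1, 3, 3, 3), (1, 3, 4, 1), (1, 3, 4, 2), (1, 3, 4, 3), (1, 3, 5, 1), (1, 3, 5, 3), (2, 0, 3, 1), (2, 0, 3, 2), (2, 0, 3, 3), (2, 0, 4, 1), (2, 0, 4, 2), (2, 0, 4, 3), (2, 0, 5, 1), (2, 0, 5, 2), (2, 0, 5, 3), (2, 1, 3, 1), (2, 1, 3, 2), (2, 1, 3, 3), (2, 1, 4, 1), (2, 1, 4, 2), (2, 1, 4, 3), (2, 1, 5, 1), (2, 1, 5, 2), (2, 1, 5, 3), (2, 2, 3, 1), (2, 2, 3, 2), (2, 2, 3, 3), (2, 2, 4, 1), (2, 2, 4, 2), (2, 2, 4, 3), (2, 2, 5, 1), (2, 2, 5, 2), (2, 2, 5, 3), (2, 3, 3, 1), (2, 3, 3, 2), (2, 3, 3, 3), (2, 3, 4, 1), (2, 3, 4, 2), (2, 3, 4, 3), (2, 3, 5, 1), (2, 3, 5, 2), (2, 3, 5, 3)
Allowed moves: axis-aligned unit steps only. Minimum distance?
9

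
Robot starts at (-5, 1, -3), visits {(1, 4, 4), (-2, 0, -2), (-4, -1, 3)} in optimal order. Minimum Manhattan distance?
24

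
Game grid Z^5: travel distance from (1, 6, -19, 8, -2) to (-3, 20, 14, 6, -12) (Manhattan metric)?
63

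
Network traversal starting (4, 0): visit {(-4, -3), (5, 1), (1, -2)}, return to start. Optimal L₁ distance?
26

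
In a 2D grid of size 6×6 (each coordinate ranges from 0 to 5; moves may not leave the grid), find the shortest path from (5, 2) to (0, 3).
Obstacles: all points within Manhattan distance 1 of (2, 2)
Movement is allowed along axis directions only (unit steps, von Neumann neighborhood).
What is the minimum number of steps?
8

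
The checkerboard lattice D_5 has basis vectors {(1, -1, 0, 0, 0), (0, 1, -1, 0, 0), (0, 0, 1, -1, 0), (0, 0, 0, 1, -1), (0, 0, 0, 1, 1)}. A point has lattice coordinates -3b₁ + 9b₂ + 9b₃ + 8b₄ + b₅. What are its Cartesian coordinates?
(-3, 12, 0, 0, -7)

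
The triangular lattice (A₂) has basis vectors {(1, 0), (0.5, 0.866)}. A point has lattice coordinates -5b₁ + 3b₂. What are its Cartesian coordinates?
(-3.5, 2.598)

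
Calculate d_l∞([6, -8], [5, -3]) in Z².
5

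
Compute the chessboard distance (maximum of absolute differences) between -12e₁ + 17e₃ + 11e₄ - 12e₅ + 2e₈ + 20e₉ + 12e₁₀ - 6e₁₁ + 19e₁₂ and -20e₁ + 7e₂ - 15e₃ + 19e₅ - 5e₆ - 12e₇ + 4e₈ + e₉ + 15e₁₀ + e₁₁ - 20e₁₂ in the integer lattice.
39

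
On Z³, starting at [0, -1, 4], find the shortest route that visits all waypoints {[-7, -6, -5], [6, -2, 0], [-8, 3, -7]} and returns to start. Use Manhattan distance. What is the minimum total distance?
68
(one optimal route: (0, -1, 4) → (6, -2, 0) → (-7, -6, -5) → (-8, 3, -7) → (0, -1, 4))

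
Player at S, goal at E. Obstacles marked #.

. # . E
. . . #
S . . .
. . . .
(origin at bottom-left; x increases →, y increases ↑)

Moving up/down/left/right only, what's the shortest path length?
5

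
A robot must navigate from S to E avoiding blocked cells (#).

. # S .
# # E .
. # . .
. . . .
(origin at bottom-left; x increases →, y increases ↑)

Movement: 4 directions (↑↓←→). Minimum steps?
1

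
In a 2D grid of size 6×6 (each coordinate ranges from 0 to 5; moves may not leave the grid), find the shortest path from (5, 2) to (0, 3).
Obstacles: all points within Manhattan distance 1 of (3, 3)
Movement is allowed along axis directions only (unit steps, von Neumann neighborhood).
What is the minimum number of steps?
8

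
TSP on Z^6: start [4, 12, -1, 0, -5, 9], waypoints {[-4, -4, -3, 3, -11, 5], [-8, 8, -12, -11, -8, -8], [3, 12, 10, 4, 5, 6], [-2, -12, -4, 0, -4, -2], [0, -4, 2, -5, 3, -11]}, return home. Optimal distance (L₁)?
260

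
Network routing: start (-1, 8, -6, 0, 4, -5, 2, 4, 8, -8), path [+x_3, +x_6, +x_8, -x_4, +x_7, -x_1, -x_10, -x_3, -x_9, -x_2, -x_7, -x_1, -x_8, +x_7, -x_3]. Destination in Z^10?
(-3, 7, -7, -1, 4, -4, 3, 4, 7, -9)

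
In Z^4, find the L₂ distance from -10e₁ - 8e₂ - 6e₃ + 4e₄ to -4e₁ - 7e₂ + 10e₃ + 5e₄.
17.1464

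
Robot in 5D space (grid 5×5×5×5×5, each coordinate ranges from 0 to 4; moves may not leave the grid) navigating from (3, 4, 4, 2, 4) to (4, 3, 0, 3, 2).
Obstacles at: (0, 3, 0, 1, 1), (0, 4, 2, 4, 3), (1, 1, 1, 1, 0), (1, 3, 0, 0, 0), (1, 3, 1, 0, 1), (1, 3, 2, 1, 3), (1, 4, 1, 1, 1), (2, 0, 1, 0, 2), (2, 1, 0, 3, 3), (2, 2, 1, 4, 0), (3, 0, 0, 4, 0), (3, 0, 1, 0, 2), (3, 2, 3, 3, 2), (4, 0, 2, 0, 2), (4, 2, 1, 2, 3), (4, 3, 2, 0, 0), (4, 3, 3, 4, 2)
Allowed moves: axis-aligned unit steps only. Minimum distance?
9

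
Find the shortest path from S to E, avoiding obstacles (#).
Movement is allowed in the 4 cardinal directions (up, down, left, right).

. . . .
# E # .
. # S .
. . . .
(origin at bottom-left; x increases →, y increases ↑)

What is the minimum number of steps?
6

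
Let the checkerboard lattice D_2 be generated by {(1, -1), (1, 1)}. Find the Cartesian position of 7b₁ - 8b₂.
(-1, -15)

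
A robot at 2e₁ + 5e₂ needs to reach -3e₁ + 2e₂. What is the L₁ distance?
8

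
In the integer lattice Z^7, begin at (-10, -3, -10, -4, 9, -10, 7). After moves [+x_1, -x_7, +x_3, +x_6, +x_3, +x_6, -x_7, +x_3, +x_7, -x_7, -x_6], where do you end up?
(-9, -3, -7, -4, 9, -9, 5)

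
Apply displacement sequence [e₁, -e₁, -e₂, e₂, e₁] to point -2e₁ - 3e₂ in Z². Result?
(-1, -3)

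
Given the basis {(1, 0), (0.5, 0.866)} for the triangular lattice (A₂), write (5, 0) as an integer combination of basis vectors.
5b₁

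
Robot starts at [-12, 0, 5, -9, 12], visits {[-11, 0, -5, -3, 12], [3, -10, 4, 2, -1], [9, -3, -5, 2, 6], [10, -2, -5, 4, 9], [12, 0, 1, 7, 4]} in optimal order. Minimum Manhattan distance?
108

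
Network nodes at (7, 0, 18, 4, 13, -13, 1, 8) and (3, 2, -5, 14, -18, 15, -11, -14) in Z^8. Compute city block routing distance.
132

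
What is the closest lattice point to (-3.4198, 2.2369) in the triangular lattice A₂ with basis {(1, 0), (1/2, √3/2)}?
(-3.5, 2.598)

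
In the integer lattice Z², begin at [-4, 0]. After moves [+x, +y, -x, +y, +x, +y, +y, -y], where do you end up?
(-3, 3)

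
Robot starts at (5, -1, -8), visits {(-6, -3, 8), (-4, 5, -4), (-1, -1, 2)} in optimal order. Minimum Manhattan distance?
47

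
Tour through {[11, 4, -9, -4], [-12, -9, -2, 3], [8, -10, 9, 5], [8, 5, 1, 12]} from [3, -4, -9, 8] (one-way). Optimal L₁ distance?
122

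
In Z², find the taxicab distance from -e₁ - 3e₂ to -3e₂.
1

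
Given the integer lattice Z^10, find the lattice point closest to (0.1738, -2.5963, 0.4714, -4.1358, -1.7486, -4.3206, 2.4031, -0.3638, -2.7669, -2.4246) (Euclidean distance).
(0, -3, 0, -4, -2, -4, 2, 0, -3, -2)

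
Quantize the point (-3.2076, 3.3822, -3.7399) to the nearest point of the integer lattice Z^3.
(-3, 3, -4)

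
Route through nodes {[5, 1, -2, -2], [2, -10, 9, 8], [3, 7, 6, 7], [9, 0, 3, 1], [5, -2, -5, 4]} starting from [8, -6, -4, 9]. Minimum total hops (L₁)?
82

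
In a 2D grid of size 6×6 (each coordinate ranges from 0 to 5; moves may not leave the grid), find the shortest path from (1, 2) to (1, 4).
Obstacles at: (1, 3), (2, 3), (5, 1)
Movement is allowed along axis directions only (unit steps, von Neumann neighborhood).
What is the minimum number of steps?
4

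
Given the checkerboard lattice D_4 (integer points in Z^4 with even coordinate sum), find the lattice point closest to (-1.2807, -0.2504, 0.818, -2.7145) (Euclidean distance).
(-1, 0, 1, -2)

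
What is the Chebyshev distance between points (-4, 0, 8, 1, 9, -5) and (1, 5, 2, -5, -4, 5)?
13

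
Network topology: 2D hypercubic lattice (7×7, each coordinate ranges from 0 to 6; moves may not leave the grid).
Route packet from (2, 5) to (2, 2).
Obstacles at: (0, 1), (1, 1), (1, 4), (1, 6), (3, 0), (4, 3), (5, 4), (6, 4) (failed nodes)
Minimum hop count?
3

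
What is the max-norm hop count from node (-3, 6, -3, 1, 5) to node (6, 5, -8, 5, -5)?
10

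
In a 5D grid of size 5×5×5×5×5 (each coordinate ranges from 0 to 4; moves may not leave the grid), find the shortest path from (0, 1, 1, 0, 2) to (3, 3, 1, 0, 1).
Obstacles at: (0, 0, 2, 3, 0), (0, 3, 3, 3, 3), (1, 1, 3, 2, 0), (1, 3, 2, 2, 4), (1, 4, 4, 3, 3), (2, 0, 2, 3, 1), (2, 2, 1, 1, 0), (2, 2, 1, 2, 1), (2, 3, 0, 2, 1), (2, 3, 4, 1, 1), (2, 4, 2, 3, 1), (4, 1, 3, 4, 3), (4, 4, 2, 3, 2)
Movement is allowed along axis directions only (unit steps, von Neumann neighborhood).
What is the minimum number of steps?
6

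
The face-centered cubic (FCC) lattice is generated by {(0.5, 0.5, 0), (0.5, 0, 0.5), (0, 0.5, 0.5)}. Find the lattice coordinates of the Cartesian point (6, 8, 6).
8b₁ + 4b₂ + 8b₃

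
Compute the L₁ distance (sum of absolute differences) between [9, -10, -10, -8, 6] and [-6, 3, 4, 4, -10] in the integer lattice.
70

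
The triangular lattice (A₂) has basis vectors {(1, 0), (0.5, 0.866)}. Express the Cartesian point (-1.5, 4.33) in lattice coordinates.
-4b₁ + 5b₂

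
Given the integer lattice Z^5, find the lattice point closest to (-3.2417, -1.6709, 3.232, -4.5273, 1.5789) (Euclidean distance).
(-3, -2, 3, -5, 2)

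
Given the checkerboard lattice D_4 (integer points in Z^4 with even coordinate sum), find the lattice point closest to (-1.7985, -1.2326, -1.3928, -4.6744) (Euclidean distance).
(-2, -1, -2, -5)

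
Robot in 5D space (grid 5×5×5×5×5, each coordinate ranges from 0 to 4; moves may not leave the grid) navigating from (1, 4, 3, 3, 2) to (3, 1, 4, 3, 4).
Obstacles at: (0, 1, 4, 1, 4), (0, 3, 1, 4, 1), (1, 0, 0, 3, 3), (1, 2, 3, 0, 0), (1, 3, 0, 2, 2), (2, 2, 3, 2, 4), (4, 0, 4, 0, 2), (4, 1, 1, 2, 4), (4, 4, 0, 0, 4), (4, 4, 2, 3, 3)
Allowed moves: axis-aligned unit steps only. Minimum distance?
8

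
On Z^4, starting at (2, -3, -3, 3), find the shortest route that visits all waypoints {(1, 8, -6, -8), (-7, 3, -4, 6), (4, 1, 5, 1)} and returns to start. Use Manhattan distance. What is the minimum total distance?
94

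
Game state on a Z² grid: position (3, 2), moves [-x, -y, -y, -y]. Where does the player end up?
(2, -1)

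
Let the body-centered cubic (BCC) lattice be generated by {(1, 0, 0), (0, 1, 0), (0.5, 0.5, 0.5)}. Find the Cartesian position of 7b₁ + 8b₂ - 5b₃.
(4.5, 5.5, -2.5)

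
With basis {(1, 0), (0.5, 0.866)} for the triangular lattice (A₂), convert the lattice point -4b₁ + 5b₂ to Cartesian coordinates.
(-1.5, 4.33)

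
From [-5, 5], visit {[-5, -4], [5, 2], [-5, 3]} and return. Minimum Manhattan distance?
38
(one optimal route: (-5, 5) → (-5, -4) → (5, 2) → (-5, 3) → (-5, 5))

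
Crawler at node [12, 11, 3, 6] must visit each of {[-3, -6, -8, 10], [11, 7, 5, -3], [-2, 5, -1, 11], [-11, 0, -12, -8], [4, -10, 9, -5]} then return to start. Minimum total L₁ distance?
180
(one optimal route: (12, 11, 3, 6) → (11, 7, 5, -3) → (4, -10, 9, -5) → (-11, 0, -12, -8) → (-3, -6, -8, 10) → (-2, 5, -1, 11) → (12, 11, 3, 6))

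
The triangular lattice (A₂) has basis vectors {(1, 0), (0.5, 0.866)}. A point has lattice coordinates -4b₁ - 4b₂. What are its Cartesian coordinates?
(-6, -3.464)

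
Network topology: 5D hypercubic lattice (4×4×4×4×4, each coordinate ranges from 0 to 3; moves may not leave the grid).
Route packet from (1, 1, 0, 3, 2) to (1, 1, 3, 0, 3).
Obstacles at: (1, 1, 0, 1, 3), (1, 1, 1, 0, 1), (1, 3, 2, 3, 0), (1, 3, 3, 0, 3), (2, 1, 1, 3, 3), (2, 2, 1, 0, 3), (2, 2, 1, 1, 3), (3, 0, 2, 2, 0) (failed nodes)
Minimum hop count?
7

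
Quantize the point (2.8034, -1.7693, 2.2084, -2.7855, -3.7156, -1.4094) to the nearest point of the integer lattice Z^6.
(3, -2, 2, -3, -4, -1)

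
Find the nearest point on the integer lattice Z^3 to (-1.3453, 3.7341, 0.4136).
(-1, 4, 0)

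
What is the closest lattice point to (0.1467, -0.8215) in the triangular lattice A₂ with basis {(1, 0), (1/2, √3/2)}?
(0.5, -0.866)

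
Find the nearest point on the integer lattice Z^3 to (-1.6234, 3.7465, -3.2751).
(-2, 4, -3)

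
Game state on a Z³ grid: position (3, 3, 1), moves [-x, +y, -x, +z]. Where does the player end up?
(1, 4, 2)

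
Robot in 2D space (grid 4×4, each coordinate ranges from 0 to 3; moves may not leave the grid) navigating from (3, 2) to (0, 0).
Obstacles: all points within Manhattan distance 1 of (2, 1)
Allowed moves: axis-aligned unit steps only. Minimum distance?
7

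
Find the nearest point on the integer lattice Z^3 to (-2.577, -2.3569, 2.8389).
(-3, -2, 3)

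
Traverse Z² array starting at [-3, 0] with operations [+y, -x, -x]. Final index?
(-5, 1)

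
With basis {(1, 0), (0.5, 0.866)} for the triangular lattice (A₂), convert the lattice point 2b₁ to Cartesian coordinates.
(2, 0)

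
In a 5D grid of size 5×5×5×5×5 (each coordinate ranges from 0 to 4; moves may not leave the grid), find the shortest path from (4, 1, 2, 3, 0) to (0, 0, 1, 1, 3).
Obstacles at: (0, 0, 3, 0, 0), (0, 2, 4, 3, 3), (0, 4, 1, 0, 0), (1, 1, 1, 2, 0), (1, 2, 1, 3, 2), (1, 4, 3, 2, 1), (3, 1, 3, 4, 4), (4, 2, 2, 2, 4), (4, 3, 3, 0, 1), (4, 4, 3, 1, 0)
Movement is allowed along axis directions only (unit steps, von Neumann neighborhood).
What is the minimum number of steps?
11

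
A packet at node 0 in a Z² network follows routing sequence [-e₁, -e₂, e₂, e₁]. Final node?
(0, 0)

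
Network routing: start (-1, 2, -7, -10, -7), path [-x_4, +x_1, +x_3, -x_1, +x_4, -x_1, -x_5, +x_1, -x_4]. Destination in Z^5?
(-1, 2, -6, -11, -8)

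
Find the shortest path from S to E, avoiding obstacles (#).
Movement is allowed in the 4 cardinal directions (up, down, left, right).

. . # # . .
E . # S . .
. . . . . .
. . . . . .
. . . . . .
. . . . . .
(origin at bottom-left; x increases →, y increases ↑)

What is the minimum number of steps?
5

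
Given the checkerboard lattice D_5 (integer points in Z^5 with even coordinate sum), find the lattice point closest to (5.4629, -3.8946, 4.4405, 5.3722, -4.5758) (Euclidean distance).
(6, -4, 4, 5, -5)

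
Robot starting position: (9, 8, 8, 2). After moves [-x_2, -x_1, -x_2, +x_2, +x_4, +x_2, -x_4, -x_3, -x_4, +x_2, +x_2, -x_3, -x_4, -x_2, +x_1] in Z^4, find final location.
(9, 9, 6, 0)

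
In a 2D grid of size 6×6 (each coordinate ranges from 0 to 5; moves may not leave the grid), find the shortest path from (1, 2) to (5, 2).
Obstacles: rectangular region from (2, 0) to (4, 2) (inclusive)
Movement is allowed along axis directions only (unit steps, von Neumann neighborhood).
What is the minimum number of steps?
6
(one shortest path: (1, 2) → (1, 3) → (2, 3) → (3, 3) → (4, 3) → (5, 3) → (5, 2))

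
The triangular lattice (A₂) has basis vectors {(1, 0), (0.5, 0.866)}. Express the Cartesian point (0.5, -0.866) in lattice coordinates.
b₁ - b₂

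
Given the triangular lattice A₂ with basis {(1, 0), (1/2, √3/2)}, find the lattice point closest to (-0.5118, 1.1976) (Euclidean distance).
(-0.5, 0.866)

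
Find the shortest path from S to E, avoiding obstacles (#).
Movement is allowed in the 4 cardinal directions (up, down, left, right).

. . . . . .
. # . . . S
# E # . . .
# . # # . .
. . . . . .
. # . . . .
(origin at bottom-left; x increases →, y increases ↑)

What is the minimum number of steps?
9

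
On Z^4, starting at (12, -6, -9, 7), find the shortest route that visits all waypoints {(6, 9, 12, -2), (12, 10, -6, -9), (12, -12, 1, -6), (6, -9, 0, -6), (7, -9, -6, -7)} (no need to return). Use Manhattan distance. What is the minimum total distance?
105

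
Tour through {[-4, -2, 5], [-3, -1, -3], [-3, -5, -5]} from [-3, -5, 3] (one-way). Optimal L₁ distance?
22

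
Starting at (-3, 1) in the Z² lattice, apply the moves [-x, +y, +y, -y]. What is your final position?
(-4, 2)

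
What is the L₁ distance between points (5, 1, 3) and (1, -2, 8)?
12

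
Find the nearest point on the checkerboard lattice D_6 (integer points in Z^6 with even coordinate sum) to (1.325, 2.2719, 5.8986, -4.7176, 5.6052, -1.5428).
(1, 2, 6, -5, 6, -2)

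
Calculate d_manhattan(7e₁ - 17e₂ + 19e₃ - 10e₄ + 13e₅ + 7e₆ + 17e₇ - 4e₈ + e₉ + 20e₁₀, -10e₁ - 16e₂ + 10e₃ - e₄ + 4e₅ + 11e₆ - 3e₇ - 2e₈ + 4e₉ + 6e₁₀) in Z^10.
88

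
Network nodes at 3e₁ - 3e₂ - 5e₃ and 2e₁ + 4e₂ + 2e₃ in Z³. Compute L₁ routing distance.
15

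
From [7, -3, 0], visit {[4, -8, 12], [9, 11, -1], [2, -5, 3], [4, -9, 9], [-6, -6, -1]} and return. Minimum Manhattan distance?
98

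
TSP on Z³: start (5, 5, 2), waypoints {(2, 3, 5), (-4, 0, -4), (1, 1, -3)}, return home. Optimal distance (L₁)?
46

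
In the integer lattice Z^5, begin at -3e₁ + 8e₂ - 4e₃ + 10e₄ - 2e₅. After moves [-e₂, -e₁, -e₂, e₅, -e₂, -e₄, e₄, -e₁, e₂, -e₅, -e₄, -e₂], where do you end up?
(-5, 5, -4, 9, -2)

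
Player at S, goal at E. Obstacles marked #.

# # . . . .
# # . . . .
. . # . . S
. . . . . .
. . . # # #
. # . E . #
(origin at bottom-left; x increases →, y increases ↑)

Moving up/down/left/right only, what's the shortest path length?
7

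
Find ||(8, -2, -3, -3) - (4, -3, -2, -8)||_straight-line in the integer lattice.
6.55744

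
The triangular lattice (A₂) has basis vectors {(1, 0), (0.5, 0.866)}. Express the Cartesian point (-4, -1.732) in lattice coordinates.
-3b₁ - 2b₂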